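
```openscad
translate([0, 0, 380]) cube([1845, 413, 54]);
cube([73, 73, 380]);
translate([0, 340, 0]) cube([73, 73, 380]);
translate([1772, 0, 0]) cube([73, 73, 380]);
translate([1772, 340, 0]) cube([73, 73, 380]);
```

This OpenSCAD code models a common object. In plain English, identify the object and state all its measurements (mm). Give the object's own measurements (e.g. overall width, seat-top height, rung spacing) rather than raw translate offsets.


A bench: a 1845×413 mm seat slab, 54 mm thick, top at z = 434 mm, on four 73×73 mm square legs flush with the seat corners and standing on z = 0.


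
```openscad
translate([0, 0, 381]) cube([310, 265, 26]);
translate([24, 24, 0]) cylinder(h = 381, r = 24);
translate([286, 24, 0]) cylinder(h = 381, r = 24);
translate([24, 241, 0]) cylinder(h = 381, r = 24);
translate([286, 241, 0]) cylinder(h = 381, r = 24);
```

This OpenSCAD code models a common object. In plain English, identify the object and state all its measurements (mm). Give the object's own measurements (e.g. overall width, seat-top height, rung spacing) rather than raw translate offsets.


A four-legged stool. The seat is a 310×265×26 mm slab whose top surface is at z = 407 mm; four round legs, each 48 mm in diameter, run from the floor (z = 0) to the underside of the seat, each leg's axis is inset half a diameter from the nearest pair of seat edges (so the leg's bounding box is flush with the corner).


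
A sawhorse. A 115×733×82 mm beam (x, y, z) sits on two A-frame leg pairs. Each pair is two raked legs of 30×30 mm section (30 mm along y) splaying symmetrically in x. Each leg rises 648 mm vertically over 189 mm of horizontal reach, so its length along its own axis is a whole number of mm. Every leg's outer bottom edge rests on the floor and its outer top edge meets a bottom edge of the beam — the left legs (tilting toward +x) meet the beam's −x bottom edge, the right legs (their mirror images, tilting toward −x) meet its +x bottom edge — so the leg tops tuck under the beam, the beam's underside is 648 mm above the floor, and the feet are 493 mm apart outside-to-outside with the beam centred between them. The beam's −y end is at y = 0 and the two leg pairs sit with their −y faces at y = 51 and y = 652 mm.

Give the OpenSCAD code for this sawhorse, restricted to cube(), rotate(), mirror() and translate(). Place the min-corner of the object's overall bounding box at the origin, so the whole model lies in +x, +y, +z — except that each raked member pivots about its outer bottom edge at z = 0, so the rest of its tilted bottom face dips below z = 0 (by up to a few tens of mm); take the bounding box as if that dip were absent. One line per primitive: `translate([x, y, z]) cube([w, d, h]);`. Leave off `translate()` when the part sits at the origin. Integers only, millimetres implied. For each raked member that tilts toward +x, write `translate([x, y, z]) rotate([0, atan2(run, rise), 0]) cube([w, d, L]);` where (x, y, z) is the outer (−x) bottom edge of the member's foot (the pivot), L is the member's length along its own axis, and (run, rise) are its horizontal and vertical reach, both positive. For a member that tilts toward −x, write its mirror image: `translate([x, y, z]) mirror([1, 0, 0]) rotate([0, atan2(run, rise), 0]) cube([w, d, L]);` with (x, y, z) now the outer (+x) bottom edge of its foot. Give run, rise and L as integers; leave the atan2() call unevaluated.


translate([189, 0, 648]) cube([115, 733, 82]);
translate([0, 51, 0]) rotate([0, atan2(189, 648), 0]) cube([30, 30, 675]);
translate([493, 51, 0]) mirror([1, 0, 0]) rotate([0, atan2(189, 648), 0]) cube([30, 30, 675]);
translate([0, 652, 0]) rotate([0, atan2(189, 648), 0]) cube([30, 30, 675]);
translate([493, 652, 0]) mirror([1, 0, 0]) rotate([0, atan2(189, 648), 0]) cube([30, 30, 675]);


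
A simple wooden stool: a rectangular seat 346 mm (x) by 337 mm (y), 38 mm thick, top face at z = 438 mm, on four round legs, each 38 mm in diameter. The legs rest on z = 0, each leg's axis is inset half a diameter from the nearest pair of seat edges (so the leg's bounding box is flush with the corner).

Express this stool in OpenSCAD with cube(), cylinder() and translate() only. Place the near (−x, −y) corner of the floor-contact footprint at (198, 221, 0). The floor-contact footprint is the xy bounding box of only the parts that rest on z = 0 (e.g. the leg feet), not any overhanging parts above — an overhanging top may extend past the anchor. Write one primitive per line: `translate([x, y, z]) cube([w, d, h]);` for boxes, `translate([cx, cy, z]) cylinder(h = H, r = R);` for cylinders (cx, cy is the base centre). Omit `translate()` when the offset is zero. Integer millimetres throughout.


translate([198, 221, 400]) cube([346, 337, 38]);
translate([217, 240, 0]) cylinder(h = 400, r = 19);
translate([525, 240, 0]) cylinder(h = 400, r = 19);
translate([217, 539, 0]) cylinder(h = 400, r = 19);
translate([525, 539, 0]) cylinder(h = 400, r = 19);


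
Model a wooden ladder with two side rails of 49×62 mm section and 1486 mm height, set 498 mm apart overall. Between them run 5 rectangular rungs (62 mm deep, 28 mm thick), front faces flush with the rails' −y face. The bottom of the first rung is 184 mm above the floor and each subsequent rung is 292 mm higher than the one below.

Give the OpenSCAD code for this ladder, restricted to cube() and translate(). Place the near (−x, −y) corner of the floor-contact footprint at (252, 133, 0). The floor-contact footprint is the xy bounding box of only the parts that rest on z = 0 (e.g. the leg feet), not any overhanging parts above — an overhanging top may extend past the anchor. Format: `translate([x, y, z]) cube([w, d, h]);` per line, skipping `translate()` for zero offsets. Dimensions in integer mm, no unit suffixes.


translate([252, 133, 0]) cube([49, 62, 1486]);
translate([701, 133, 0]) cube([49, 62, 1486]);
translate([301, 133, 184]) cube([400, 62, 28]);
translate([301, 133, 476]) cube([400, 62, 28]);
translate([301, 133, 768]) cube([400, 62, 28]);
translate([301, 133, 1060]) cube([400, 62, 28]);
translate([301, 133, 1352]) cube([400, 62, 28]);


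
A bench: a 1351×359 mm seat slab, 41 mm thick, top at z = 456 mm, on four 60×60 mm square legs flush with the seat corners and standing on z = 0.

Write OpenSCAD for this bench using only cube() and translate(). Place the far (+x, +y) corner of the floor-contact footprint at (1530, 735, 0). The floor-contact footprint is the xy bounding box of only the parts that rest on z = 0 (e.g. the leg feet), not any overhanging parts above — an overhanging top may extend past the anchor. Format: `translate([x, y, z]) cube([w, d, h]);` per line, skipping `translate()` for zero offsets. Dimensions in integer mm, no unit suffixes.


// leg_h = 456 − 41 = 415
translate([179, 376, 415]) cube([1351, 359, 41]);
translate([179, 376, 0]) cube([60, 60, 415]);
translate([179, 675, 0]) cube([60, 60, 415]);
translate([1470, 376, 0]) cube([60, 60, 415]);
translate([1470, 675, 0]) cube([60, 60, 415]);


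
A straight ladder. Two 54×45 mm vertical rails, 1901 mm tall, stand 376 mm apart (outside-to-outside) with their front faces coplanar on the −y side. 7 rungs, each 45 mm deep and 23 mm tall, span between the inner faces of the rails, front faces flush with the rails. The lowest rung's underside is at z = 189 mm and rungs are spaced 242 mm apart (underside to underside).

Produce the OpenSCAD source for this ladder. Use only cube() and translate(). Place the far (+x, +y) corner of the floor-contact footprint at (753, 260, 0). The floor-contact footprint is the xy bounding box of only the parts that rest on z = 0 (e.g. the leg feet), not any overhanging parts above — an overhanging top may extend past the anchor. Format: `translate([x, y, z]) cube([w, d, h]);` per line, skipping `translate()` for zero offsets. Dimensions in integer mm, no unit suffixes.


translate([377, 215, 0]) cube([54, 45, 1901]);
translate([699, 215, 0]) cube([54, 45, 1901]);
translate([431, 215, 189]) cube([268, 45, 23]);
translate([431, 215, 431]) cube([268, 45, 23]);
translate([431, 215, 673]) cube([268, 45, 23]);
translate([431, 215, 915]) cube([268, 45, 23]);
translate([431, 215, 1157]) cube([268, 45, 23]);
translate([431, 215, 1399]) cube([268, 45, 23]);
translate([431, 215, 1641]) cube([268, 45, 23]);


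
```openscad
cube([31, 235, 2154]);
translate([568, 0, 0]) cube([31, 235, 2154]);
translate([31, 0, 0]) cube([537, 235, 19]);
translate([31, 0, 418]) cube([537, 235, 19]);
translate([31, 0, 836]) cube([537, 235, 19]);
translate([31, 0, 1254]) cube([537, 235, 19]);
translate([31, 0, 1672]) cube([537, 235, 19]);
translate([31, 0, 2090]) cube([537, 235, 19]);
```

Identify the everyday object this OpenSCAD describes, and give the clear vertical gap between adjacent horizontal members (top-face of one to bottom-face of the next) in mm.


A bookshelf. The clear shelf gap is 399 mm.

Two tall side panels with 6 horizontal boards between them — a bookshelf. The first two shelf undersides are at z = 0 and z = 418; with shelf thickness 19, the clear gap is 418 − 0 − 19 = 399 mm.


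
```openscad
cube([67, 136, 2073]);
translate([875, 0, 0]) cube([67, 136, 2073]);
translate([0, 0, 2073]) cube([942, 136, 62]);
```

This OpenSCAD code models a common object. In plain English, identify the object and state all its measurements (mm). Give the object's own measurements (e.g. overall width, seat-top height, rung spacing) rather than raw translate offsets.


A door frame. The clear opening is 808 mm wide and 2073 mm high. Two 67 mm wide jambs, 136 mm deep, stand either side of the opening from the floor to the top of the opening. A 62 mm thick head sits across the top of both jambs, spanning the full outside width of the frame.


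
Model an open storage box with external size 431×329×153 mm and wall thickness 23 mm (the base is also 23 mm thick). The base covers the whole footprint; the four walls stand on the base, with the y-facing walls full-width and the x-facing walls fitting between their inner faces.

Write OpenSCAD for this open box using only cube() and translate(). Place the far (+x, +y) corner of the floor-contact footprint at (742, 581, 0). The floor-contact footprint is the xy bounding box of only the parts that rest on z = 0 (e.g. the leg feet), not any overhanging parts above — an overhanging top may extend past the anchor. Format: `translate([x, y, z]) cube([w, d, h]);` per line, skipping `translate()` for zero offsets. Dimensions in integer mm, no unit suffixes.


translate([311, 252, 0]) cube([431, 329, 23]);
translate([311, 252, 23]) cube([431, 23, 130]);
translate([311, 558, 23]) cube([431, 23, 130]);
translate([311, 275, 23]) cube([23, 283, 130]);
translate([719, 275, 23]) cube([23, 283, 130]);


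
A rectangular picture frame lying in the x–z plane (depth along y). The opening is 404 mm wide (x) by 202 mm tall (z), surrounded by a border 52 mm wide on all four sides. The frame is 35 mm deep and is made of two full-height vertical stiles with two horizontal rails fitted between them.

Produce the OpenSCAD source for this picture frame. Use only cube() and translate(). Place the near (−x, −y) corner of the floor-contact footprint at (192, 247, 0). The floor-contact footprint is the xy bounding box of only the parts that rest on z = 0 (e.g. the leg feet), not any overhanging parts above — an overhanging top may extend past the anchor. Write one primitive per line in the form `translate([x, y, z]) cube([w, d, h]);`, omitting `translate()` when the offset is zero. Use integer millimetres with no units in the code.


translate([192, 247, 0]) cube([52, 35, 306]);
translate([648, 247, 0]) cube([52, 35, 306]);
translate([244, 247, 0]) cube([404, 35, 52]);
translate([244, 247, 254]) cube([404, 35, 52]);


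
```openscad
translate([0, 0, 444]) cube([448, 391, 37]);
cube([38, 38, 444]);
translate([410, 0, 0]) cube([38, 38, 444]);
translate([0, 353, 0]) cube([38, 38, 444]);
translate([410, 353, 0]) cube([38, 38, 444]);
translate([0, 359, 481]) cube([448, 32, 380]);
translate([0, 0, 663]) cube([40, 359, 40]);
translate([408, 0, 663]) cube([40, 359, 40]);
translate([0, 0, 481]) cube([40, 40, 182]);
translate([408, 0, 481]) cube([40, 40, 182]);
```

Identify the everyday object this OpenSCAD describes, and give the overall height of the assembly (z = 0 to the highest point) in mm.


A chair. The overall height is 861 mm.

A slab on four corner posts with a tall panel at the back — a chair. The seat slab sits at z = 444 with thickness 37, and the 380 mm backrest starts at the seat top, so the overall height is 444 + 37 + 380 = 861 mm.


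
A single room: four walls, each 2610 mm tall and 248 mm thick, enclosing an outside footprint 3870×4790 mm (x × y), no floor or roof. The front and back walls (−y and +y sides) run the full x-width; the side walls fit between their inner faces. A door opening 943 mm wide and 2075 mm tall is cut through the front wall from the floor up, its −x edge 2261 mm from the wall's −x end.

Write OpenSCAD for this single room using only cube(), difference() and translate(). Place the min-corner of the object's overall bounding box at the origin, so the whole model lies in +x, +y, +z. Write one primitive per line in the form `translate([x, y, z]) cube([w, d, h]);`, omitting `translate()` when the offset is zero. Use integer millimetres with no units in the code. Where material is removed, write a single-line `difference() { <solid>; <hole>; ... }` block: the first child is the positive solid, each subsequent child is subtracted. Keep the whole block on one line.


difference() { cube([3870, 248, 2610]); translate([2261, 0, 0]) cube([943, 248, 2075]); }
translate([0, 4542, 0]) cube([3870, 248, 2610]);
translate([0, 248, 0]) cube([248, 4294, 2610]);
translate([3622, 248, 0]) cube([248, 4294, 2610]);


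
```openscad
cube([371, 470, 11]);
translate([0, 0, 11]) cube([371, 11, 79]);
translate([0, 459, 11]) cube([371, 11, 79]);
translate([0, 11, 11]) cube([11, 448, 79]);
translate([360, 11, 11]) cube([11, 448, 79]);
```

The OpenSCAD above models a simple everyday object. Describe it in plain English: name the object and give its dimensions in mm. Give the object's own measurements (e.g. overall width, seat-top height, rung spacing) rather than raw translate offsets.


An open-topped rectangular box: outside dimensions 371×470×90 mm, with a uniform wall and base thickness of 11 mm. The base is a full 371×470 slab on the floor; four walls sit on top of the base. The front and back walls (the −y and +y sides) span the full width; the two side walls fit between them.


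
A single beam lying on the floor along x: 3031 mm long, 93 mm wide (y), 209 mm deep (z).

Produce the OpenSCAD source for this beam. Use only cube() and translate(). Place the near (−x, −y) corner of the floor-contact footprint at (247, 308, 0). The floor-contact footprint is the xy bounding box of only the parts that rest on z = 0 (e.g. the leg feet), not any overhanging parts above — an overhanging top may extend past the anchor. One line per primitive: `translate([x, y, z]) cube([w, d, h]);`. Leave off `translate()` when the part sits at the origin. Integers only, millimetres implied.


translate([247, 308, 0]) cube([3031, 93, 209]);


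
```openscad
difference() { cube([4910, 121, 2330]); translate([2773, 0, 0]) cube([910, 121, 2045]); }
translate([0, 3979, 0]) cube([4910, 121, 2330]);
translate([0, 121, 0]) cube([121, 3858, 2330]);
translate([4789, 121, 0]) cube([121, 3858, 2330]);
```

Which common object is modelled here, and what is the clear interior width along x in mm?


A single room. The interior width is 4668 mm.

Four walls enclosing a rectangle with a door in the front wall — a room. Outside width 4910 minus two 121 mm walls gives 4668 mm.


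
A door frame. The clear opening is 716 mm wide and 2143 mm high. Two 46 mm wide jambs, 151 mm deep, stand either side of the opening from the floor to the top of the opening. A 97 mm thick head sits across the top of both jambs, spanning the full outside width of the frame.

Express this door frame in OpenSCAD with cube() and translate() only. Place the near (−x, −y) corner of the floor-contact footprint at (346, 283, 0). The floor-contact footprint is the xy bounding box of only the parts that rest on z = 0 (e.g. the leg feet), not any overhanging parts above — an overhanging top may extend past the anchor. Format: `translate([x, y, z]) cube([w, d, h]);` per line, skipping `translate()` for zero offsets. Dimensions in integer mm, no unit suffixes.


translate([346, 283, 0]) cube([46, 151, 2143]);
translate([1108, 283, 0]) cube([46, 151, 2143]);
translate([346, 283, 2143]) cube([808, 151, 97]);


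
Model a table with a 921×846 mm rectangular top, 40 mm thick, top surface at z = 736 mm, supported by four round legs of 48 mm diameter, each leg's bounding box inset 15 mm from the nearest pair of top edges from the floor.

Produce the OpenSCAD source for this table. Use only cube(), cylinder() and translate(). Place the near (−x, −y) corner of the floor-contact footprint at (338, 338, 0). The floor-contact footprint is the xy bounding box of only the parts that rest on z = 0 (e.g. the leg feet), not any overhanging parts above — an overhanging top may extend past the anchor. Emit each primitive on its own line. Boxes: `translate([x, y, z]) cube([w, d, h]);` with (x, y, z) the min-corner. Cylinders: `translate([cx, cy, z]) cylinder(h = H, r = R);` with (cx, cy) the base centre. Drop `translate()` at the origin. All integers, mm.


translate([323, 323, 696]) cube([921, 846, 40]);
translate([362, 362, 0]) cylinder(h = 696, r = 24);
translate([1205, 362, 0]) cylinder(h = 696, r = 24);
translate([362, 1130, 0]) cylinder(h = 696, r = 24);
translate([1205, 1130, 0]) cylinder(h = 696, r = 24);


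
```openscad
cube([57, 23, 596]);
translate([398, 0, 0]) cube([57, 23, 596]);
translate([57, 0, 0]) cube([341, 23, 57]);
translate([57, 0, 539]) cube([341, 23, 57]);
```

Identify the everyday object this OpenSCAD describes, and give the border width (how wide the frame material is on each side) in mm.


A picture frame. The border width is 57 mm.

Four thin pieces enclosing a rectangular opening — a picture frame. The two full-height stiles are 596 mm tall; the top rail sits at z = 539 and is 57 mm tall, so the border above the opening is 596 − 539 = 57 mm, matching the stile x-width.


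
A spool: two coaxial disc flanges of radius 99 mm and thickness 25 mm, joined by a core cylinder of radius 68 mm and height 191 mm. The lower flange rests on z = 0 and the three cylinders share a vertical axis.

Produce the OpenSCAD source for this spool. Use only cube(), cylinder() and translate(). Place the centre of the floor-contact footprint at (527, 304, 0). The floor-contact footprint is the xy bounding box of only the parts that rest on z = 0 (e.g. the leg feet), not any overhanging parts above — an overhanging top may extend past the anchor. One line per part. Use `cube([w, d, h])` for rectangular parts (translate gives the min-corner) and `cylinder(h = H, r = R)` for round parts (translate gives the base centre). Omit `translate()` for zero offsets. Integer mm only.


translate([527, 304, 0]) cylinder(h = 25, r = 99);
translate([527, 304, 25]) cylinder(h = 191, r = 68);
translate([527, 304, 216]) cylinder(h = 25, r = 99);


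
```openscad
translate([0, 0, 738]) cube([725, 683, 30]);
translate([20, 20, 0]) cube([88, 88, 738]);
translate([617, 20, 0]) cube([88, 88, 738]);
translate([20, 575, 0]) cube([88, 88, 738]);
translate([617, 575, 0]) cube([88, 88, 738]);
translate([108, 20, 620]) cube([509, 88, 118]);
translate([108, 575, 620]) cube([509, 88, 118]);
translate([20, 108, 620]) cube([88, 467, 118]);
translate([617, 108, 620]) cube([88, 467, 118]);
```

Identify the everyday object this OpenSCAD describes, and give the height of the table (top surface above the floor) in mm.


A table. The table height is 768 mm.

A 725×683×30 slab sits at z = 738 on four 88 mm square posts — a table. The top surface is at 738 + 30 = 768 mm.


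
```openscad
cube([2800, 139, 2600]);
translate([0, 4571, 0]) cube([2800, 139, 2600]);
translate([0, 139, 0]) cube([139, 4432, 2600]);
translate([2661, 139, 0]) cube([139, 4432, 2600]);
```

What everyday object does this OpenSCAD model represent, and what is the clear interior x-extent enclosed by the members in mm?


A house (or room) frame. The interior width is 2522 mm.

Four 2600 mm walls enclosing a rectangle with no floor or roof — a room or house frame. Outside width is 2800 mm and wall thickness is 139 mm, so the interior width is 2800 − 2 × 139 = 2522 mm.


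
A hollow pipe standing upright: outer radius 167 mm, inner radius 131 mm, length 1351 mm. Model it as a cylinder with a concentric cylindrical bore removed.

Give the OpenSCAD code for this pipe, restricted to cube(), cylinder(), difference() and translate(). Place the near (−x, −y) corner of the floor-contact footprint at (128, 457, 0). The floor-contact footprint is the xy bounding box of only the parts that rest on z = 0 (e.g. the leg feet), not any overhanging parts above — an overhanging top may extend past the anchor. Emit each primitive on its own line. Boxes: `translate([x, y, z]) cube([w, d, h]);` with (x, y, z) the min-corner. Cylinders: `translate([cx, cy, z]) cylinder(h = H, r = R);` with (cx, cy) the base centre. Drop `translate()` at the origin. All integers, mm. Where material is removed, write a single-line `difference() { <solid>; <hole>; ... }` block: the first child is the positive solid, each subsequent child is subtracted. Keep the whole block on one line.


difference() { translate([295, 624, 0]) cylinder(h = 1351, r = 167); translate([295, 624, 0]) cylinder(h = 1351, r = 131); }


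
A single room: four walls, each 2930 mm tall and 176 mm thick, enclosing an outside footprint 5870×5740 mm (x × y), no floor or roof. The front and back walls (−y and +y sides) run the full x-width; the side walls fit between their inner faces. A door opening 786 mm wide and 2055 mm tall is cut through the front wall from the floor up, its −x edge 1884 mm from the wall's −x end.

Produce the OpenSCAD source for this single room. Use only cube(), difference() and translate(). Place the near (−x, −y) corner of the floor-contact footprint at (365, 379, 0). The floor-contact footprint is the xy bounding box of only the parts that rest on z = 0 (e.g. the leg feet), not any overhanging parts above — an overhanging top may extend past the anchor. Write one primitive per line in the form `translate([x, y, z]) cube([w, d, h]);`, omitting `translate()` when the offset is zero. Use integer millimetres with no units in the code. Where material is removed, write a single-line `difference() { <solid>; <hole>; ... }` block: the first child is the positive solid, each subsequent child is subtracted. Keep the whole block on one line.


difference() { translate([365, 379, 0]) cube([5870, 176, 2930]); translate([2249, 379, 0]) cube([786, 176, 2055]); }
translate([365, 5943, 0]) cube([5870, 176, 2930]);
translate([365, 555, 0]) cube([176, 5388, 2930]);
translate([6059, 555, 0]) cube([176, 5388, 2930]);


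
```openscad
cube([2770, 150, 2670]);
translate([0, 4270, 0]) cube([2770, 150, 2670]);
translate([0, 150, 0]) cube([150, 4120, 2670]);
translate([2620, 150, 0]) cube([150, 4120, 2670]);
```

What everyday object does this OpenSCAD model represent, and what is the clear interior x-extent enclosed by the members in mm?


A house (or room) frame. The interior width is 2470 mm.

Four 2670 mm walls enclosing a rectangle with no floor or roof — a room or house frame. Outside width is 2770 mm and wall thickness is 150 mm, so the interior width is 2770 − 2 × 150 = 2470 mm.


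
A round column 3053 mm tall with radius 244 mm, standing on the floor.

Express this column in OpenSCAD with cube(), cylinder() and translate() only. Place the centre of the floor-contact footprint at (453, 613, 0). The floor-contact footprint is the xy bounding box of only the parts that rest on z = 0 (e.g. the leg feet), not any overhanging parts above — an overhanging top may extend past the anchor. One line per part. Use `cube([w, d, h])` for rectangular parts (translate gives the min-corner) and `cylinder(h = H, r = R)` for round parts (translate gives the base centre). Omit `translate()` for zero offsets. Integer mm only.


translate([453, 613, 0]) cylinder(h = 3053, r = 244);


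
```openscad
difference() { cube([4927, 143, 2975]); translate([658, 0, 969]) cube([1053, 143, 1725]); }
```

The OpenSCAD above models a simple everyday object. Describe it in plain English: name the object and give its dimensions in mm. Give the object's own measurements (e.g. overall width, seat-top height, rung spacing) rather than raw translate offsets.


A wall 4927 mm long (x), 143 mm thick (y), 2975 mm tall, with a rectangular window opening cut through it. The opening is 1053 mm wide and 1725 mm tall; its sill is at z = 969 mm and its near (−x) edge is 658 mm from the wall's −x end. The opening passes through the full wall thickness.


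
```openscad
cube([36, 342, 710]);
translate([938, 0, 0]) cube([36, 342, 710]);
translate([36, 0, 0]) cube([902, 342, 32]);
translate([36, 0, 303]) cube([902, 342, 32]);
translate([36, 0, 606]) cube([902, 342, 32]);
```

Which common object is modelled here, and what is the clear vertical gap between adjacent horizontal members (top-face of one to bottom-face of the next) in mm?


A bookshelf. The clear shelf gap is 271 mm.

Two tall side panels with 3 horizontal boards between them — a bookshelf. The first two shelf undersides are at z = 0 and z = 303; with shelf thickness 32, the clear gap is 303 − 0 − 32 = 271 mm.


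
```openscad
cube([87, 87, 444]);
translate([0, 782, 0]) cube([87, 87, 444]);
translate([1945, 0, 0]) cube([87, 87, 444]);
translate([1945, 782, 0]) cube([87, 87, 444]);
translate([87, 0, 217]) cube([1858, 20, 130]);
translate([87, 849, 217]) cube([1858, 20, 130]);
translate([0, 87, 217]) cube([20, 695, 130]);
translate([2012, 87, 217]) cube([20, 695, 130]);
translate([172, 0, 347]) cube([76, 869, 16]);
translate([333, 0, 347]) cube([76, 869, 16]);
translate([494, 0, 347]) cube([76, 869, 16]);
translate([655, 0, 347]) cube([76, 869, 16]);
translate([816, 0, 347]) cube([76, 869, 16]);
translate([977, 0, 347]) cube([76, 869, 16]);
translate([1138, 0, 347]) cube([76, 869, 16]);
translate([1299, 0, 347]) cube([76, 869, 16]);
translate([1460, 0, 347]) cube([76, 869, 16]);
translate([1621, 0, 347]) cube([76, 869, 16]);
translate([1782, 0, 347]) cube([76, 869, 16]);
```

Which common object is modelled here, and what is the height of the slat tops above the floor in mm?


A bed frame. The slat-top height is 363 mm.

Four posts, four rails, and a row of slats — a bed frame. Slats sit on the rails at z = 217 + 130 = 347; with slat thickness 16, the top is 363 mm.


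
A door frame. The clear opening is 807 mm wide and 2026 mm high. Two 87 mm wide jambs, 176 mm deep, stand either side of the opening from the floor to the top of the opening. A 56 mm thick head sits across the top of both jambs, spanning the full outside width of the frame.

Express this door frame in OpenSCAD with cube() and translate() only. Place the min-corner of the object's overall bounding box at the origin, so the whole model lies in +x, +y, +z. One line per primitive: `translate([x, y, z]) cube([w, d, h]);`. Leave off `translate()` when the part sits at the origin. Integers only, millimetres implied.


cube([87, 176, 2026]);
translate([894, 0, 0]) cube([87, 176, 2026]);
translate([0, 0, 2026]) cube([981, 176, 56]);


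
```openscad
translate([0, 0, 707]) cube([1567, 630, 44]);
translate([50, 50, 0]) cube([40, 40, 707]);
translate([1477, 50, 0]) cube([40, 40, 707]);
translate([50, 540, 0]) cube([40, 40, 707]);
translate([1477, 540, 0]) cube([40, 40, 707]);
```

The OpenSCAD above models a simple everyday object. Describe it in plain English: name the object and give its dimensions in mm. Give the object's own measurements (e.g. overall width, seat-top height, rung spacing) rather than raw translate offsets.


A rectangular dining table. The top is 1567×630×44 mm with its upper surface at z = 751 mm. It stands on four 40×40 mm square legs, each inset 50 mm from the nearest pair of top edges, running from the floor to the underside of the top.


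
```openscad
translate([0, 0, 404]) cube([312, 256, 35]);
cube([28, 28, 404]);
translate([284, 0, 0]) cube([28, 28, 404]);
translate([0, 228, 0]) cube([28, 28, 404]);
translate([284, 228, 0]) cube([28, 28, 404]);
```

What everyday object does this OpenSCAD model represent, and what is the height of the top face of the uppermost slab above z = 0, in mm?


A stool. The seat height is 439 mm.

A 312×256×35 slab at z = 404 on four corner posts — a stool. The seat top is 404 + 35 = 439 mm.


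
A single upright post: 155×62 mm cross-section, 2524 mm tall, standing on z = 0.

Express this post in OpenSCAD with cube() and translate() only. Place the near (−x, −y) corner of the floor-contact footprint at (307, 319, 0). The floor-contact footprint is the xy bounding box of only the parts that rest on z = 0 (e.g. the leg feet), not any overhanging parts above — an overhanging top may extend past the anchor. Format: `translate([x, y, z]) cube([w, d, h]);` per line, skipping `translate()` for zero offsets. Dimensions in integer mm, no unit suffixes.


translate([307, 319, 0]) cube([155, 62, 2524]);


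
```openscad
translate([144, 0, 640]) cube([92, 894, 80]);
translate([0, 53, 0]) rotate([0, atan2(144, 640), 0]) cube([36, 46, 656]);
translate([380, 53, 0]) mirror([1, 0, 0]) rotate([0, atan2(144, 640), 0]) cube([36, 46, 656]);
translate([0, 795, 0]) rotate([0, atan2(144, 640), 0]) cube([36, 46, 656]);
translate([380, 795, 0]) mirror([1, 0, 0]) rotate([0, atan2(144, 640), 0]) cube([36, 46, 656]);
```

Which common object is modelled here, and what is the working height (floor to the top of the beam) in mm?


A sawhorse. The overall height is 720 mm.

A beam across two mirrored pairs of raked legs — a sawhorse. The beam's underside is at z = 640 (matching the legs' vertical rise in atan2(144, 640)) and the beam is 80 mm tall, so its top is at 640 + 80 = 720 mm. The raked legs top out at the beam's underside, so that is the highest point.


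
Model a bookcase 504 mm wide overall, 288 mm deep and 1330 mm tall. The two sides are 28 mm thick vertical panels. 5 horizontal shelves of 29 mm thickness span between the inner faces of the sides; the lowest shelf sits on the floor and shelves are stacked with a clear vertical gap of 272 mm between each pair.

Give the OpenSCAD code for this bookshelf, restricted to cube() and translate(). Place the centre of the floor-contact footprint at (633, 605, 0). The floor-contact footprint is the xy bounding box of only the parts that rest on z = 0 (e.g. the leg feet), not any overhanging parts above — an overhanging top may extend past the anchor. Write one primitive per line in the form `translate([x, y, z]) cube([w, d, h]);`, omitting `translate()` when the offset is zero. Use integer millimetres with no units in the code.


translate([381, 461, 0]) cube([28, 288, 1330]);
translate([857, 461, 0]) cube([28, 288, 1330]);
translate([409, 461, 0]) cube([448, 288, 29]);
translate([409, 461, 301]) cube([448, 288, 29]);
translate([409, 461, 602]) cube([448, 288, 29]);
translate([409, 461, 903]) cube([448, 288, 29]);
translate([409, 461, 1204]) cube([448, 288, 29]);


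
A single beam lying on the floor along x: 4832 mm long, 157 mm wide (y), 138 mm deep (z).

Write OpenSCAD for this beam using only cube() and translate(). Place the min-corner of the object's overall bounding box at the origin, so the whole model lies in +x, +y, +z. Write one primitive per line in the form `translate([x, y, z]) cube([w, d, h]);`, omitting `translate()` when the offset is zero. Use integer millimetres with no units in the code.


cube([4832, 157, 138]);


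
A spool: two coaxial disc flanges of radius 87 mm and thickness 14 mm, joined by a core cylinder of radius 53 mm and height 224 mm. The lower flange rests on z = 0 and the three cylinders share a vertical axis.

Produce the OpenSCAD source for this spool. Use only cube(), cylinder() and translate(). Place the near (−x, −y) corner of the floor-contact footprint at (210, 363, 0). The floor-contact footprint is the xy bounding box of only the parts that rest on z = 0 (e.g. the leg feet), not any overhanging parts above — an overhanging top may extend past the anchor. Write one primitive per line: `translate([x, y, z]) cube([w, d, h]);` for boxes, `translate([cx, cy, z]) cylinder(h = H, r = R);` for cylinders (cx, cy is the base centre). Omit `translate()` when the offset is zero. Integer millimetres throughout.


translate([297, 450, 0]) cylinder(h = 14, r = 87);
translate([297, 450, 14]) cylinder(h = 224, r = 53);
translate([297, 450, 238]) cylinder(h = 14, r = 87);


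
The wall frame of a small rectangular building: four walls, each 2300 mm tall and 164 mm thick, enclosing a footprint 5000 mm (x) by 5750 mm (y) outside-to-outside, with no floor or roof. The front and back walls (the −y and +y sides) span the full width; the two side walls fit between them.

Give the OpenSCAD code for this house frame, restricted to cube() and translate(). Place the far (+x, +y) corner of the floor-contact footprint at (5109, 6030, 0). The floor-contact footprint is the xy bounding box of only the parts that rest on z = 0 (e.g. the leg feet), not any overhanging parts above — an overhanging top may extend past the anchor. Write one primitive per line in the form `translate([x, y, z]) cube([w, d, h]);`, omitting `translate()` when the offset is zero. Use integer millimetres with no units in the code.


translate([109, 280, 0]) cube([5000, 164, 2300]);
translate([109, 5866, 0]) cube([5000, 164, 2300]);
translate([109, 444, 0]) cube([164, 5422, 2300]);
translate([4945, 444, 0]) cube([164, 5422, 2300]);


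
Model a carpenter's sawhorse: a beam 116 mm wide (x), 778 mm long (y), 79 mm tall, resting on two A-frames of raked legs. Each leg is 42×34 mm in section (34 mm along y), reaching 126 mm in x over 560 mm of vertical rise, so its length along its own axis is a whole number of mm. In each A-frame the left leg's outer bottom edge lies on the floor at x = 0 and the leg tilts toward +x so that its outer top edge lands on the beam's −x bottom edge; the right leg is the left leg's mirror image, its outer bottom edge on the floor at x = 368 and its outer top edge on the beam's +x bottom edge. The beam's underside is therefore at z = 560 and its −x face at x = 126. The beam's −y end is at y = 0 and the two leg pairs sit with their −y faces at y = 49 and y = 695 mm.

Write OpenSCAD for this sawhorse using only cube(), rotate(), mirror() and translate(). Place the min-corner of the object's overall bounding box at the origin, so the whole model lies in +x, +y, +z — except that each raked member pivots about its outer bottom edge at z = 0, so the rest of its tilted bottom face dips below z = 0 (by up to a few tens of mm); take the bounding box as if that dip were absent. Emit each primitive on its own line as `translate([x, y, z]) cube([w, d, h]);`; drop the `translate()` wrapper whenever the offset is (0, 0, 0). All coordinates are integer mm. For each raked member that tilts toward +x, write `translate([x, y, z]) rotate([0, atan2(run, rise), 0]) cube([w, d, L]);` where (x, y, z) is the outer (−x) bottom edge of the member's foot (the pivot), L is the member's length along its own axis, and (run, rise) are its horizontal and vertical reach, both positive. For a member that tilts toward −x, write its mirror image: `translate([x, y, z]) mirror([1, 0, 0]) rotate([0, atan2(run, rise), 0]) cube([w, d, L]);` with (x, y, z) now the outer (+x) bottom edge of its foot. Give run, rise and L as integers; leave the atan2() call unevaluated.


translate([126, 0, 560]) cube([116, 778, 79]);
translate([0, 49, 0]) rotate([0, atan2(126, 560), 0]) cube([42, 34, 574]);
translate([368, 49, 0]) mirror([1, 0, 0]) rotate([0, atan2(126, 560), 0]) cube([42, 34, 574]);
translate([0, 695, 0]) rotate([0, atan2(126, 560), 0]) cube([42, 34, 574]);
translate([368, 695, 0]) mirror([1, 0, 0]) rotate([0, atan2(126, 560), 0]) cube([42, 34, 574]);


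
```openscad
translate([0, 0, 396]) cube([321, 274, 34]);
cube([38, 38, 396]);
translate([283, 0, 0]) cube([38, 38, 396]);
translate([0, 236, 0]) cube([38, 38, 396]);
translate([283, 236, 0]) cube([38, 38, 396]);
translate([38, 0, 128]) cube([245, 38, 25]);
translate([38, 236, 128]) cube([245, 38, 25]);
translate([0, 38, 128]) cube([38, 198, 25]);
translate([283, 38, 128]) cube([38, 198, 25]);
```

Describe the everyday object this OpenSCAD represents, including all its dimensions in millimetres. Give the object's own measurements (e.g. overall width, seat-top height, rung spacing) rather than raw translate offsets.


A simple wooden stool: a rectangular seat 321 mm (x) by 274 mm (y), 34 mm thick, top face at z = 430 mm, on four square legs, each 38×38 mm in cross-section. The legs rest on z = 0, each flush with a corner of the seat. Four stretchers, 38 mm wide and 25 mm tall, connect adjacent legs with their undersides at z = 128 mm, each running between the inner faces of the legs it joins and aligned with the legs' outer faces on the other axis.


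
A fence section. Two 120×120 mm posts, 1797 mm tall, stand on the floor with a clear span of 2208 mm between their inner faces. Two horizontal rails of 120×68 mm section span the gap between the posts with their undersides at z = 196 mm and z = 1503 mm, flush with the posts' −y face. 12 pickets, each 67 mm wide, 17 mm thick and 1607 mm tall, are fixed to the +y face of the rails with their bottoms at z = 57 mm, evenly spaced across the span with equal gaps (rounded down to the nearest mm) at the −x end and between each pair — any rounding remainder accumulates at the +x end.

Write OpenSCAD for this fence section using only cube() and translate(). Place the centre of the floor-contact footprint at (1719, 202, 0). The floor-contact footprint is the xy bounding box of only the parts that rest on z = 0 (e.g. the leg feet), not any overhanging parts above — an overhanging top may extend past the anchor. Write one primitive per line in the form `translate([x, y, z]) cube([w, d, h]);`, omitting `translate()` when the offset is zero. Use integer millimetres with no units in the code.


translate([495, 142, 0]) cube([120, 120, 1797]);
translate([2823, 142, 0]) cube([120, 120, 1797]);
translate([615, 142, 196]) cube([2208, 120, 68]);
translate([615, 142, 1503]) cube([2208, 120, 68]);
translate([723, 262, 57]) cube([67, 17, 1607]);
translate([898, 262, 57]) cube([67, 17, 1607]);
translate([1073, 262, 57]) cube([67, 17, 1607]);
translate([1248, 262, 57]) cube([67, 17, 1607]);
translate([1423, 262, 57]) cube([67, 17, 1607]);
translate([1598, 262, 57]) cube([67, 17, 1607]);
translate([1773, 262, 57]) cube([67, 17, 1607]);
translate([1948, 262, 57]) cube([67, 17, 1607]);
translate([2123, 262, 57]) cube([67, 17, 1607]);
translate([2298, 262, 57]) cube([67, 17, 1607]);
translate([2473, 262, 57]) cube([67, 17, 1607]);
translate([2648, 262, 57]) cube([67, 17, 1607]);


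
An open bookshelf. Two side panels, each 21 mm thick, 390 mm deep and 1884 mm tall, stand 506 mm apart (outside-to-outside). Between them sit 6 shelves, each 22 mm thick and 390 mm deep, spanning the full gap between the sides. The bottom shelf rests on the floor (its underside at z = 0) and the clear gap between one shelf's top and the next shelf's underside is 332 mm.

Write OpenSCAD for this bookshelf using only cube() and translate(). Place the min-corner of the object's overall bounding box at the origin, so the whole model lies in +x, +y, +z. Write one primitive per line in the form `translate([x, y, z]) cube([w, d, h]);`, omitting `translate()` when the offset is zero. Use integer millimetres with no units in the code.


cube([21, 390, 1884]);
translate([485, 0, 0]) cube([21, 390, 1884]);
translate([21, 0, 0]) cube([464, 390, 22]);
translate([21, 0, 354]) cube([464, 390, 22]);
translate([21, 0, 708]) cube([464, 390, 22]);
translate([21, 0, 1062]) cube([464, 390, 22]);
translate([21, 0, 1416]) cube([464, 390, 22]);
translate([21, 0, 1770]) cube([464, 390, 22]);
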